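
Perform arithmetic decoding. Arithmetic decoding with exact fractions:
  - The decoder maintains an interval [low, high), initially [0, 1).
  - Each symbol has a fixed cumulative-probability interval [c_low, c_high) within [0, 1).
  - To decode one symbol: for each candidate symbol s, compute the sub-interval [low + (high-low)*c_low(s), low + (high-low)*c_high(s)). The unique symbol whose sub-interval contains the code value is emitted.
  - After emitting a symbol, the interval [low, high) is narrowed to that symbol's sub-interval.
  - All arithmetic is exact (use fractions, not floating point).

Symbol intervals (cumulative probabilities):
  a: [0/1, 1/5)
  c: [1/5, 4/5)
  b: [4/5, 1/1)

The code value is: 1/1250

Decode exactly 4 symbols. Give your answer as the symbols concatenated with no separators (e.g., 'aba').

Step 1: interval [0/1, 1/1), width = 1/1 - 0/1 = 1/1
  'a': [0/1 + 1/1*0/1, 0/1 + 1/1*1/5) = [0/1, 1/5) <- contains code 1/1250
  'c': [0/1 + 1/1*1/5, 0/1 + 1/1*4/5) = [1/5, 4/5)
  'b': [0/1 + 1/1*4/5, 0/1 + 1/1*1/1) = [4/5, 1/1)
  emit 'a', narrow to [0/1, 1/5)
Step 2: interval [0/1, 1/5), width = 1/5 - 0/1 = 1/5
  'a': [0/1 + 1/5*0/1, 0/1 + 1/5*1/5) = [0/1, 1/25) <- contains code 1/1250
  'c': [0/1 + 1/5*1/5, 0/1 + 1/5*4/5) = [1/25, 4/25)
  'b': [0/1 + 1/5*4/5, 0/1 + 1/5*1/1) = [4/25, 1/5)
  emit 'a', narrow to [0/1, 1/25)
Step 3: interval [0/1, 1/25), width = 1/25 - 0/1 = 1/25
  'a': [0/1 + 1/25*0/1, 0/1 + 1/25*1/5) = [0/1, 1/125) <- contains code 1/1250
  'c': [0/1 + 1/25*1/5, 0/1 + 1/25*4/5) = [1/125, 4/125)
  'b': [0/1 + 1/25*4/5, 0/1 + 1/25*1/1) = [4/125, 1/25)
  emit 'a', narrow to [0/1, 1/125)
Step 4: interval [0/1, 1/125), width = 1/125 - 0/1 = 1/125
  'a': [0/1 + 1/125*0/1, 0/1 + 1/125*1/5) = [0/1, 1/625) <- contains code 1/1250
  'c': [0/1 + 1/125*1/5, 0/1 + 1/125*4/5) = [1/625, 4/625)
  'b': [0/1 + 1/125*4/5, 0/1 + 1/125*1/1) = [4/625, 1/125)
  emit 'a', narrow to [0/1, 1/625)

Answer: aaaa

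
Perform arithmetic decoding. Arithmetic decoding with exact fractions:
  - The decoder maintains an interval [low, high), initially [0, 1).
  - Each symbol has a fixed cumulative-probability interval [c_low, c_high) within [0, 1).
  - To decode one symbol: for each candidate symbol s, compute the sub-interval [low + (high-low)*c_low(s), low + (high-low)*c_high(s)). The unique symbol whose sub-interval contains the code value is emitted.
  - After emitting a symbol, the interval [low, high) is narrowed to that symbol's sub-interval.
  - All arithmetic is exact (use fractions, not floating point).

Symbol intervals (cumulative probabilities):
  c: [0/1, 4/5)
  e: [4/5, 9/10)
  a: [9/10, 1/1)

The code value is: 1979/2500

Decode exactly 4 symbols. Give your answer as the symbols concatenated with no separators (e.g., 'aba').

Step 1: interval [0/1, 1/1), width = 1/1 - 0/1 = 1/1
  'c': [0/1 + 1/1*0/1, 0/1 + 1/1*4/5) = [0/1, 4/5) <- contains code 1979/2500
  'e': [0/1 + 1/1*4/5, 0/1 + 1/1*9/10) = [4/5, 9/10)
  'a': [0/1 + 1/1*9/10, 0/1 + 1/1*1/1) = [9/10, 1/1)
  emit 'c', narrow to [0/1, 4/5)
Step 2: interval [0/1, 4/5), width = 4/5 - 0/1 = 4/5
  'c': [0/1 + 4/5*0/1, 0/1 + 4/5*4/5) = [0/1, 16/25)
  'e': [0/1 + 4/5*4/5, 0/1 + 4/5*9/10) = [16/25, 18/25)
  'a': [0/1 + 4/5*9/10, 0/1 + 4/5*1/1) = [18/25, 4/5) <- contains code 1979/2500
  emit 'a', narrow to [18/25, 4/5)
Step 3: interval [18/25, 4/5), width = 4/5 - 18/25 = 2/25
  'c': [18/25 + 2/25*0/1, 18/25 + 2/25*4/5) = [18/25, 98/125)
  'e': [18/25 + 2/25*4/5, 18/25 + 2/25*9/10) = [98/125, 99/125) <- contains code 1979/2500
  'a': [18/25 + 2/25*9/10, 18/25 + 2/25*1/1) = [99/125, 4/5)
  emit 'e', narrow to [98/125, 99/125)
Step 4: interval [98/125, 99/125), width = 99/125 - 98/125 = 1/125
  'c': [98/125 + 1/125*0/1, 98/125 + 1/125*4/5) = [98/125, 494/625)
  'e': [98/125 + 1/125*4/5, 98/125 + 1/125*9/10) = [494/625, 989/1250)
  'a': [98/125 + 1/125*9/10, 98/125 + 1/125*1/1) = [989/1250, 99/125) <- contains code 1979/2500
  emit 'a', narrow to [989/1250, 99/125)

Answer: caea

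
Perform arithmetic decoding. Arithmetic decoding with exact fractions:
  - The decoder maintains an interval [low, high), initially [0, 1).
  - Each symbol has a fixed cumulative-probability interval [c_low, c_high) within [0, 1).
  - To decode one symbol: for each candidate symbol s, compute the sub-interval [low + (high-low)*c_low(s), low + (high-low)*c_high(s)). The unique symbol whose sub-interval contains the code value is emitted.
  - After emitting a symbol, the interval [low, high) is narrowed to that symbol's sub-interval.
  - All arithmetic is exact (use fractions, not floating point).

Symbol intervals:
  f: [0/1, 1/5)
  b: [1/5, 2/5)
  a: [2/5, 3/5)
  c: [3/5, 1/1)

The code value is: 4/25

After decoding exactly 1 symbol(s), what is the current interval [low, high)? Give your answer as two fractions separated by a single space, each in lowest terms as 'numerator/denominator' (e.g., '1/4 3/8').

Step 1: interval [0/1, 1/1), width = 1/1 - 0/1 = 1/1
  'f': [0/1 + 1/1*0/1, 0/1 + 1/1*1/5) = [0/1, 1/5) <- contains code 4/25
  'b': [0/1 + 1/1*1/5, 0/1 + 1/1*2/5) = [1/5, 2/5)
  'a': [0/1 + 1/1*2/5, 0/1 + 1/1*3/5) = [2/5, 3/5)
  'c': [0/1 + 1/1*3/5, 0/1 + 1/1*1/1) = [3/5, 1/1)
  emit 'f', narrow to [0/1, 1/5)

Answer: 0/1 1/5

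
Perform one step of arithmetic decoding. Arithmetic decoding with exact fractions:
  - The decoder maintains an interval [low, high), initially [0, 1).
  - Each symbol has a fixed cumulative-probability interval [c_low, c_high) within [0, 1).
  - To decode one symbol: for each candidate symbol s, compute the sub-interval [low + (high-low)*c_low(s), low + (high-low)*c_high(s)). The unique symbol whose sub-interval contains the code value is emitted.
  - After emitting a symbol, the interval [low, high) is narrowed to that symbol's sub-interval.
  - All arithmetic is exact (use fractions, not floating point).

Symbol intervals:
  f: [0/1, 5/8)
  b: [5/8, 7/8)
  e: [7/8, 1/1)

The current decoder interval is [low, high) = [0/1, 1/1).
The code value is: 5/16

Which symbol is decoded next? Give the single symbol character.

Interval width = high − low = 1/1 − 0/1 = 1/1
Scaled code = (code − low) / width = (5/16 − 0/1) / 1/1 = 5/16
  f: [0/1, 5/8) ← scaled code falls here ✓
  b: [5/8, 7/8) 
  e: [7/8, 1/1) 

Answer: f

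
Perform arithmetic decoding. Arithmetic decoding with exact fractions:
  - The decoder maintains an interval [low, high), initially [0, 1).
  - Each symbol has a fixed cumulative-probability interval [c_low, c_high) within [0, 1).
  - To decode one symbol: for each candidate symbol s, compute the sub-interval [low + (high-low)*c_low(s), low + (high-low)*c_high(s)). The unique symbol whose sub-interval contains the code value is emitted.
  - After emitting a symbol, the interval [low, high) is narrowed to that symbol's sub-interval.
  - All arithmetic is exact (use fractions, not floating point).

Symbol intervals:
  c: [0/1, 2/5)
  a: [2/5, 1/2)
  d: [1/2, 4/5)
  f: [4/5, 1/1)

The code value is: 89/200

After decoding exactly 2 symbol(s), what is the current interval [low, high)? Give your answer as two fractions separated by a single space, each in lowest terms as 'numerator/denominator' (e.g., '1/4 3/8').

Answer: 11/25 9/20

Derivation:
Step 1: interval [0/1, 1/1), width = 1/1 - 0/1 = 1/1
  'c': [0/1 + 1/1*0/1, 0/1 + 1/1*2/5) = [0/1, 2/5)
  'a': [0/1 + 1/1*2/5, 0/1 + 1/1*1/2) = [2/5, 1/2) <- contains code 89/200
  'd': [0/1 + 1/1*1/2, 0/1 + 1/1*4/5) = [1/2, 4/5)
  'f': [0/1 + 1/1*4/5, 0/1 + 1/1*1/1) = [4/5, 1/1)
  emit 'a', narrow to [2/5, 1/2)
Step 2: interval [2/5, 1/2), width = 1/2 - 2/5 = 1/10
  'c': [2/5 + 1/10*0/1, 2/5 + 1/10*2/5) = [2/5, 11/25)
  'a': [2/5 + 1/10*2/5, 2/5 + 1/10*1/2) = [11/25, 9/20) <- contains code 89/200
  'd': [2/5 + 1/10*1/2, 2/5 + 1/10*4/5) = [9/20, 12/25)
  'f': [2/5 + 1/10*4/5, 2/5 + 1/10*1/1) = [12/25, 1/2)
  emit 'a', narrow to [11/25, 9/20)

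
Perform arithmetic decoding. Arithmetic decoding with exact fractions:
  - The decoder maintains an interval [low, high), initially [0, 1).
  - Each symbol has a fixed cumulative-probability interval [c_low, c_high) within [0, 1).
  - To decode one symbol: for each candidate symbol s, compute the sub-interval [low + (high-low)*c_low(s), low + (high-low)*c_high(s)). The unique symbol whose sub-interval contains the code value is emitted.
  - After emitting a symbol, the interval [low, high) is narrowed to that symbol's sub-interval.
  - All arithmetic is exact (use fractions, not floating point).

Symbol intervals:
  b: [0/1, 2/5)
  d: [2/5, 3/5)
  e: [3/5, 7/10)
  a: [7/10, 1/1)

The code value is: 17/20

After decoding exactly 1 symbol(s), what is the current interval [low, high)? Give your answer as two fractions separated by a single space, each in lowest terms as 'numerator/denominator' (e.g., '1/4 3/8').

Step 1: interval [0/1, 1/1), width = 1/1 - 0/1 = 1/1
  'b': [0/1 + 1/1*0/1, 0/1 + 1/1*2/5) = [0/1, 2/5)
  'd': [0/1 + 1/1*2/5, 0/1 + 1/1*3/5) = [2/5, 3/5)
  'e': [0/1 + 1/1*3/5, 0/1 + 1/1*7/10) = [3/5, 7/10)
  'a': [0/1 + 1/1*7/10, 0/1 + 1/1*1/1) = [7/10, 1/1) <- contains code 17/20
  emit 'a', narrow to [7/10, 1/1)

Answer: 7/10 1/1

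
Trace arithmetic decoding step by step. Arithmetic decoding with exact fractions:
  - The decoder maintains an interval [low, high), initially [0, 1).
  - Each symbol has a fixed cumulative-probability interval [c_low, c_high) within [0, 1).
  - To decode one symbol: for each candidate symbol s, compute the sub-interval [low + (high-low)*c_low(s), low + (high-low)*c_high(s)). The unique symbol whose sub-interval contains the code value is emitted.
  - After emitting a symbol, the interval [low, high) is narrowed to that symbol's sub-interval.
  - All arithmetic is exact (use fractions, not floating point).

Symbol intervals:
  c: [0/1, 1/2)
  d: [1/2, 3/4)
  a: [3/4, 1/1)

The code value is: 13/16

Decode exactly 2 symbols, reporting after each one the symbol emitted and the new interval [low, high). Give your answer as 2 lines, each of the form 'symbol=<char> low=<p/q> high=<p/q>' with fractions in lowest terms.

Step 1: interval [0/1, 1/1), width = 1/1 - 0/1 = 1/1
  'c': [0/1 + 1/1*0/1, 0/1 + 1/1*1/2) = [0/1, 1/2)
  'd': [0/1 + 1/1*1/2, 0/1 + 1/1*3/4) = [1/2, 3/4)
  'a': [0/1 + 1/1*3/4, 0/1 + 1/1*1/1) = [3/4, 1/1) <- contains code 13/16
  emit 'a', narrow to [3/4, 1/1)
Step 2: interval [3/4, 1/1), width = 1/1 - 3/4 = 1/4
  'c': [3/4 + 1/4*0/1, 3/4 + 1/4*1/2) = [3/4, 7/8) <- contains code 13/16
  'd': [3/4 + 1/4*1/2, 3/4 + 1/4*3/4) = [7/8, 15/16)
  'a': [3/4 + 1/4*3/4, 3/4 + 1/4*1/1) = [15/16, 1/1)
  emit 'c', narrow to [3/4, 7/8)

Answer: symbol=a low=3/4 high=1/1
symbol=c low=3/4 high=7/8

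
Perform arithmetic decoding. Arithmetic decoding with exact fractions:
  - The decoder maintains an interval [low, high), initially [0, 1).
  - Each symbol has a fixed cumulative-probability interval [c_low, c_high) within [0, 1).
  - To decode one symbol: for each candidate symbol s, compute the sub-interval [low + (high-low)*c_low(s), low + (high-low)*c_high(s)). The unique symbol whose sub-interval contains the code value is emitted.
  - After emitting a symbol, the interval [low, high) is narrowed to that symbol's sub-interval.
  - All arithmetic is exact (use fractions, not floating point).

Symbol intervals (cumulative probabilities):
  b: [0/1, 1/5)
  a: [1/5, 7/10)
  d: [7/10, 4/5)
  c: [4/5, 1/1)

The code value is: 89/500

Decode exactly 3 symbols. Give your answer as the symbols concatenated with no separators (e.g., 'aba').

Answer: bca

Derivation:
Step 1: interval [0/1, 1/1), width = 1/1 - 0/1 = 1/1
  'b': [0/1 + 1/1*0/1, 0/1 + 1/1*1/5) = [0/1, 1/5) <- contains code 89/500
  'a': [0/1 + 1/1*1/5, 0/1 + 1/1*7/10) = [1/5, 7/10)
  'd': [0/1 + 1/1*7/10, 0/1 + 1/1*4/5) = [7/10, 4/5)
  'c': [0/1 + 1/1*4/5, 0/1 + 1/1*1/1) = [4/5, 1/1)
  emit 'b', narrow to [0/1, 1/5)
Step 2: interval [0/1, 1/5), width = 1/5 - 0/1 = 1/5
  'b': [0/1 + 1/5*0/1, 0/1 + 1/5*1/5) = [0/1, 1/25)
  'a': [0/1 + 1/5*1/5, 0/1 + 1/5*7/10) = [1/25, 7/50)
  'd': [0/1 + 1/5*7/10, 0/1 + 1/5*4/5) = [7/50, 4/25)
  'c': [0/1 + 1/5*4/5, 0/1 + 1/5*1/1) = [4/25, 1/5) <- contains code 89/500
  emit 'c', narrow to [4/25, 1/5)
Step 3: interval [4/25, 1/5), width = 1/5 - 4/25 = 1/25
  'b': [4/25 + 1/25*0/1, 4/25 + 1/25*1/5) = [4/25, 21/125)
  'a': [4/25 + 1/25*1/5, 4/25 + 1/25*7/10) = [21/125, 47/250) <- contains code 89/500
  'd': [4/25 + 1/25*7/10, 4/25 + 1/25*4/5) = [47/250, 24/125)
  'c': [4/25 + 1/25*4/5, 4/25 + 1/25*1/1) = [24/125, 1/5)
  emit 'a', narrow to [21/125, 47/250)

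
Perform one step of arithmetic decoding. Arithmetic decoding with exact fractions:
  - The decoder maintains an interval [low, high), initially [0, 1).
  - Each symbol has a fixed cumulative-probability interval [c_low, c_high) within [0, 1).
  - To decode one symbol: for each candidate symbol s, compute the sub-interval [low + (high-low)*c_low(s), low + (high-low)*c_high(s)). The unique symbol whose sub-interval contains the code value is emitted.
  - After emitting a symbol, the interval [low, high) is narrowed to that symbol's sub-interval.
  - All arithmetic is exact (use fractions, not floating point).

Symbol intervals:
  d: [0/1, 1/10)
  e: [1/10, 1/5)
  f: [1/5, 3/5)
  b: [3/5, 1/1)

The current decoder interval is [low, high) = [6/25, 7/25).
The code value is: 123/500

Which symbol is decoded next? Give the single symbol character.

Interval width = high − low = 7/25 − 6/25 = 1/25
Scaled code = (code − low) / width = (123/500 − 6/25) / 1/25 = 3/20
  d: [0/1, 1/10) 
  e: [1/10, 1/5) ← scaled code falls here ✓
  f: [1/5, 3/5) 
  b: [3/5, 1/1) 

Answer: e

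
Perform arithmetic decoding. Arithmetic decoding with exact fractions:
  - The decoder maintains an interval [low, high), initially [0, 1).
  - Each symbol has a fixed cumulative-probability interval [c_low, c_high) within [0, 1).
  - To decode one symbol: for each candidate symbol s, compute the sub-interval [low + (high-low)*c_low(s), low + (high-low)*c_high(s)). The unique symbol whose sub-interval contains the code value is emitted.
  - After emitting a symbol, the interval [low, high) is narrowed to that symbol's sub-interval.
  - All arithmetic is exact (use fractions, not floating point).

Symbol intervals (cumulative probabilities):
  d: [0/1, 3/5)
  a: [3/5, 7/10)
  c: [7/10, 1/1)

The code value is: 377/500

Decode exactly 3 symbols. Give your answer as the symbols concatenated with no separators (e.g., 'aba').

Answer: cdd

Derivation:
Step 1: interval [0/1, 1/1), width = 1/1 - 0/1 = 1/1
  'd': [0/1 + 1/1*0/1, 0/1 + 1/1*3/5) = [0/1, 3/5)
  'a': [0/1 + 1/1*3/5, 0/1 + 1/1*7/10) = [3/5, 7/10)
  'c': [0/1 + 1/1*7/10, 0/1 + 1/1*1/1) = [7/10, 1/1) <- contains code 377/500
  emit 'c', narrow to [7/10, 1/1)
Step 2: interval [7/10, 1/1), width = 1/1 - 7/10 = 3/10
  'd': [7/10 + 3/10*0/1, 7/10 + 3/10*3/5) = [7/10, 22/25) <- contains code 377/500
  'a': [7/10 + 3/10*3/5, 7/10 + 3/10*7/10) = [22/25, 91/100)
  'c': [7/10 + 3/10*7/10, 7/10 + 3/10*1/1) = [91/100, 1/1)
  emit 'd', narrow to [7/10, 22/25)
Step 3: interval [7/10, 22/25), width = 22/25 - 7/10 = 9/50
  'd': [7/10 + 9/50*0/1, 7/10 + 9/50*3/5) = [7/10, 101/125) <- contains code 377/500
  'a': [7/10 + 9/50*3/5, 7/10 + 9/50*7/10) = [101/125, 413/500)
  'c': [7/10 + 9/50*7/10, 7/10 + 9/50*1/1) = [413/500, 22/25)
  emit 'd', narrow to [7/10, 101/125)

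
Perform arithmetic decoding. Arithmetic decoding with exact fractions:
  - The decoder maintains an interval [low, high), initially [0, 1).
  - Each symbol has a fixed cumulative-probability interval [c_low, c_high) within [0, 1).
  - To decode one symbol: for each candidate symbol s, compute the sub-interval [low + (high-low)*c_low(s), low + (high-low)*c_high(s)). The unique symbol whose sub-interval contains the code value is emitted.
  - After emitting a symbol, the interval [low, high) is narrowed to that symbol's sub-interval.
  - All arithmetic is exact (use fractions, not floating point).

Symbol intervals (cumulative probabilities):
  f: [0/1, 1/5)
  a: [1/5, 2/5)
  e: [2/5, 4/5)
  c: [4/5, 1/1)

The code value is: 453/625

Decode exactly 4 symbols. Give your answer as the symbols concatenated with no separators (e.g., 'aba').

Answer: ecfa

Derivation:
Step 1: interval [0/1, 1/1), width = 1/1 - 0/1 = 1/1
  'f': [0/1 + 1/1*0/1, 0/1 + 1/1*1/5) = [0/1, 1/5)
  'a': [0/1 + 1/1*1/5, 0/1 + 1/1*2/5) = [1/5, 2/5)
  'e': [0/1 + 1/1*2/5, 0/1 + 1/1*4/5) = [2/5, 4/5) <- contains code 453/625
  'c': [0/1 + 1/1*4/5, 0/1 + 1/1*1/1) = [4/5, 1/1)
  emit 'e', narrow to [2/5, 4/5)
Step 2: interval [2/5, 4/5), width = 4/5 - 2/5 = 2/5
  'f': [2/5 + 2/5*0/1, 2/5 + 2/5*1/5) = [2/5, 12/25)
  'a': [2/5 + 2/5*1/5, 2/5 + 2/5*2/5) = [12/25, 14/25)
  'e': [2/5 + 2/5*2/5, 2/5 + 2/5*4/5) = [14/25, 18/25)
  'c': [2/5 + 2/5*4/5, 2/5 + 2/5*1/1) = [18/25, 4/5) <- contains code 453/625
  emit 'c', narrow to [18/25, 4/5)
Step 3: interval [18/25, 4/5), width = 4/5 - 18/25 = 2/25
  'f': [18/25 + 2/25*0/1, 18/25 + 2/25*1/5) = [18/25, 92/125) <- contains code 453/625
  'a': [18/25 + 2/25*1/5, 18/25 + 2/25*2/5) = [92/125, 94/125)
  'e': [18/25 + 2/25*2/5, 18/25 + 2/25*4/5) = [94/125, 98/125)
  'c': [18/25 + 2/25*4/5, 18/25 + 2/25*1/1) = [98/125, 4/5)
  emit 'f', narrow to [18/25, 92/125)
Step 4: interval [18/25, 92/125), width = 92/125 - 18/25 = 2/125
  'f': [18/25 + 2/125*0/1, 18/25 + 2/125*1/5) = [18/25, 452/625)
  'a': [18/25 + 2/125*1/5, 18/25 + 2/125*2/5) = [452/625, 454/625) <- contains code 453/625
  'e': [18/25 + 2/125*2/5, 18/25 + 2/125*4/5) = [454/625, 458/625)
  'c': [18/25 + 2/125*4/5, 18/25 + 2/125*1/1) = [458/625, 92/125)
  emit 'a', narrow to [452/625, 454/625)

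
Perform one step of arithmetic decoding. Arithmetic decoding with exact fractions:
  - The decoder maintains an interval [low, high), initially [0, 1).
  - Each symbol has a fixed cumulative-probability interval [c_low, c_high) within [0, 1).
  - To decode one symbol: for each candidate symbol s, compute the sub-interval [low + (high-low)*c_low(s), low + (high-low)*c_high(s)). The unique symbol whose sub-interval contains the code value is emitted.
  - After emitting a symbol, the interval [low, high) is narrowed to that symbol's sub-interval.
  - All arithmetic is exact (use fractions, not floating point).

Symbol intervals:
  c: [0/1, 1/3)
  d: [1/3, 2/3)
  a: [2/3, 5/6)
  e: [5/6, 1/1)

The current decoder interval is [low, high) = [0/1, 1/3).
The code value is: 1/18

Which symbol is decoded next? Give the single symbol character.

Answer: c

Derivation:
Interval width = high − low = 1/3 − 0/1 = 1/3
Scaled code = (code − low) / width = (1/18 − 0/1) / 1/3 = 1/6
  c: [0/1, 1/3) ← scaled code falls here ✓
  d: [1/3, 2/3) 
  a: [2/3, 5/6) 
  e: [5/6, 1/1) 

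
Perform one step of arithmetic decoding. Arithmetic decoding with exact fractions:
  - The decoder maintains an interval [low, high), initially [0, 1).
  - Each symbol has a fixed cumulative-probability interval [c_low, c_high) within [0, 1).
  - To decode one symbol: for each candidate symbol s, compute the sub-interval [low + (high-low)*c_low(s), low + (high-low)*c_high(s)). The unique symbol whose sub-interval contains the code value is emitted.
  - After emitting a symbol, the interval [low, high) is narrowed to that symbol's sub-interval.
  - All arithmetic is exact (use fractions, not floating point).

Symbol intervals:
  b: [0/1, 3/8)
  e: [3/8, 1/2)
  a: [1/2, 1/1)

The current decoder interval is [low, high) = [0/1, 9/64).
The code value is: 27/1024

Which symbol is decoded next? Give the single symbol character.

Interval width = high − low = 9/64 − 0/1 = 9/64
Scaled code = (code − low) / width = (27/1024 − 0/1) / 9/64 = 3/16
  b: [0/1, 3/8) ← scaled code falls here ✓
  e: [3/8, 1/2) 
  a: [1/2, 1/1) 

Answer: b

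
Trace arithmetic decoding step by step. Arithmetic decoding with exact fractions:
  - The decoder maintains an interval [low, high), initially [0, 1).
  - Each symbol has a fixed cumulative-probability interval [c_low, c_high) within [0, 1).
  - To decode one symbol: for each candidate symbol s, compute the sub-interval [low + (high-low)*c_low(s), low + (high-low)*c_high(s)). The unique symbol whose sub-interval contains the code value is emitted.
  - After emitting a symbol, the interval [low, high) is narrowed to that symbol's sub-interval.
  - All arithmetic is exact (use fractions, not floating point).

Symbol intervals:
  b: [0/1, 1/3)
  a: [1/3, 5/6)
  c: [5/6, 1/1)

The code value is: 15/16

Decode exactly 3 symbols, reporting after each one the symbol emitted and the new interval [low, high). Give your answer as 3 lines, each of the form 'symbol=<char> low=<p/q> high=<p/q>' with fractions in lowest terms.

Step 1: interval [0/1, 1/1), width = 1/1 - 0/1 = 1/1
  'b': [0/1 + 1/1*0/1, 0/1 + 1/1*1/3) = [0/1, 1/3)
  'a': [0/1 + 1/1*1/3, 0/1 + 1/1*5/6) = [1/3, 5/6)
  'c': [0/1 + 1/1*5/6, 0/1 + 1/1*1/1) = [5/6, 1/1) <- contains code 15/16
  emit 'c', narrow to [5/6, 1/1)
Step 2: interval [5/6, 1/1), width = 1/1 - 5/6 = 1/6
  'b': [5/6 + 1/6*0/1, 5/6 + 1/6*1/3) = [5/6, 8/9)
  'a': [5/6 + 1/6*1/3, 5/6 + 1/6*5/6) = [8/9, 35/36) <- contains code 15/16
  'c': [5/6 + 1/6*5/6, 5/6 + 1/6*1/1) = [35/36, 1/1)
  emit 'a', narrow to [8/9, 35/36)
Step 3: interval [8/9, 35/36), width = 35/36 - 8/9 = 1/12
  'b': [8/9 + 1/12*0/1, 8/9 + 1/12*1/3) = [8/9, 11/12)
  'a': [8/9 + 1/12*1/3, 8/9 + 1/12*5/6) = [11/12, 23/24) <- contains code 15/16
  'c': [8/9 + 1/12*5/6, 8/9 + 1/12*1/1) = [23/24, 35/36)
  emit 'a', narrow to [11/12, 23/24)

Answer: symbol=c low=5/6 high=1/1
symbol=a low=8/9 high=35/36
symbol=a low=11/12 high=23/24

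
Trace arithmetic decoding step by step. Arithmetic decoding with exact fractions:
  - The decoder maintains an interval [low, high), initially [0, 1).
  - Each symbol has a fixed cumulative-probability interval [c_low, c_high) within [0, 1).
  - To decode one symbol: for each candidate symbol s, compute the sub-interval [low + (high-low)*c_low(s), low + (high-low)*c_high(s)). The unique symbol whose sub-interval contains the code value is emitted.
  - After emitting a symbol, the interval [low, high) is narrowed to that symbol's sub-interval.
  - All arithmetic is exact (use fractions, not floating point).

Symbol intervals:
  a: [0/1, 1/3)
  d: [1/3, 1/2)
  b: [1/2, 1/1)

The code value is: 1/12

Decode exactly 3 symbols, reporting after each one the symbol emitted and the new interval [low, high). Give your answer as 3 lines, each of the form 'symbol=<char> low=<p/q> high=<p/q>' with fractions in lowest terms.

Step 1: interval [0/1, 1/1), width = 1/1 - 0/1 = 1/1
  'a': [0/1 + 1/1*0/1, 0/1 + 1/1*1/3) = [0/1, 1/3) <- contains code 1/12
  'd': [0/1 + 1/1*1/3, 0/1 + 1/1*1/2) = [1/3, 1/2)
  'b': [0/1 + 1/1*1/2, 0/1 + 1/1*1/1) = [1/2, 1/1)
  emit 'a', narrow to [0/1, 1/3)
Step 2: interval [0/1, 1/3), width = 1/3 - 0/1 = 1/3
  'a': [0/1 + 1/3*0/1, 0/1 + 1/3*1/3) = [0/1, 1/9) <- contains code 1/12
  'd': [0/1 + 1/3*1/3, 0/1 + 1/3*1/2) = [1/9, 1/6)
  'b': [0/1 + 1/3*1/2, 0/1 + 1/3*1/1) = [1/6, 1/3)
  emit 'a', narrow to [0/1, 1/9)
Step 3: interval [0/1, 1/9), width = 1/9 - 0/1 = 1/9
  'a': [0/1 + 1/9*0/1, 0/1 + 1/9*1/3) = [0/1, 1/27)
  'd': [0/1 + 1/9*1/3, 0/1 + 1/9*1/2) = [1/27, 1/18)
  'b': [0/1 + 1/9*1/2, 0/1 + 1/9*1/1) = [1/18, 1/9) <- contains code 1/12
  emit 'b', narrow to [1/18, 1/9)

Answer: symbol=a low=0/1 high=1/3
symbol=a low=0/1 high=1/9
symbol=b low=1/18 high=1/9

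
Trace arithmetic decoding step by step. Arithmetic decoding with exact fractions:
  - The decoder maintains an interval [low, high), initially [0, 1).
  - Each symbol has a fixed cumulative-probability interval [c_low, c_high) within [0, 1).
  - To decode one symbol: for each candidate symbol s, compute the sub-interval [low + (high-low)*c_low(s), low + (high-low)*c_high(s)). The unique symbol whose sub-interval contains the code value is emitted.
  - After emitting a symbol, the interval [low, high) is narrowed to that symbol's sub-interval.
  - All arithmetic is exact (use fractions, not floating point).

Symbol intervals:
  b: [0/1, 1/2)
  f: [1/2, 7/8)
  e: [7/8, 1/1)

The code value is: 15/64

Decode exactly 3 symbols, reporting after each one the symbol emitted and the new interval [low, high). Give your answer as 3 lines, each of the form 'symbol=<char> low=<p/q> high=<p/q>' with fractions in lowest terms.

Step 1: interval [0/1, 1/1), width = 1/1 - 0/1 = 1/1
  'b': [0/1 + 1/1*0/1, 0/1 + 1/1*1/2) = [0/1, 1/2) <- contains code 15/64
  'f': [0/1 + 1/1*1/2, 0/1 + 1/1*7/8) = [1/2, 7/8)
  'e': [0/1 + 1/1*7/8, 0/1 + 1/1*1/1) = [7/8, 1/1)
  emit 'b', narrow to [0/1, 1/2)
Step 2: interval [0/1, 1/2), width = 1/2 - 0/1 = 1/2
  'b': [0/1 + 1/2*0/1, 0/1 + 1/2*1/2) = [0/1, 1/4) <- contains code 15/64
  'f': [0/1 + 1/2*1/2, 0/1 + 1/2*7/8) = [1/4, 7/16)
  'e': [0/1 + 1/2*7/8, 0/1 + 1/2*1/1) = [7/16, 1/2)
  emit 'b', narrow to [0/1, 1/4)
Step 3: interval [0/1, 1/4), width = 1/4 - 0/1 = 1/4
  'b': [0/1 + 1/4*0/1, 0/1 + 1/4*1/2) = [0/1, 1/8)
  'f': [0/1 + 1/4*1/2, 0/1 + 1/4*7/8) = [1/8, 7/32)
  'e': [0/1 + 1/4*7/8, 0/1 + 1/4*1/1) = [7/32, 1/4) <- contains code 15/64
  emit 'e', narrow to [7/32, 1/4)

Answer: symbol=b low=0/1 high=1/2
symbol=b low=0/1 high=1/4
symbol=e low=7/32 high=1/4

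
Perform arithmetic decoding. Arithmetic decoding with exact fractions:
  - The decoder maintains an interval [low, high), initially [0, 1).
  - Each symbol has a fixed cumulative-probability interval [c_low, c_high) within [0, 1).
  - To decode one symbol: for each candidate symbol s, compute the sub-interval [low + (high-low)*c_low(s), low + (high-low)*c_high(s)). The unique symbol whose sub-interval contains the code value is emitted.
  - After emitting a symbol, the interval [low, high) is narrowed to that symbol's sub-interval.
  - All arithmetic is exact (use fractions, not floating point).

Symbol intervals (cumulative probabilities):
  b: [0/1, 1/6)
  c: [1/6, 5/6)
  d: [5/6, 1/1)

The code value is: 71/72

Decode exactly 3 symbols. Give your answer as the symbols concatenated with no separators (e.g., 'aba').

Answer: ddc

Derivation:
Step 1: interval [0/1, 1/1), width = 1/1 - 0/1 = 1/1
  'b': [0/1 + 1/1*0/1, 0/1 + 1/1*1/6) = [0/1, 1/6)
  'c': [0/1 + 1/1*1/6, 0/1 + 1/1*5/6) = [1/6, 5/6)
  'd': [0/1 + 1/1*5/6, 0/1 + 1/1*1/1) = [5/6, 1/1) <- contains code 71/72
  emit 'd', narrow to [5/6, 1/1)
Step 2: interval [5/6, 1/1), width = 1/1 - 5/6 = 1/6
  'b': [5/6 + 1/6*0/1, 5/6 + 1/6*1/6) = [5/6, 31/36)
  'c': [5/6 + 1/6*1/6, 5/6 + 1/6*5/6) = [31/36, 35/36)
  'd': [5/6 + 1/6*5/6, 5/6 + 1/6*1/1) = [35/36, 1/1) <- contains code 71/72
  emit 'd', narrow to [35/36, 1/1)
Step 3: interval [35/36, 1/1), width = 1/1 - 35/36 = 1/36
  'b': [35/36 + 1/36*0/1, 35/36 + 1/36*1/6) = [35/36, 211/216)
  'c': [35/36 + 1/36*1/6, 35/36 + 1/36*5/6) = [211/216, 215/216) <- contains code 71/72
  'd': [35/36 + 1/36*5/6, 35/36 + 1/36*1/1) = [215/216, 1/1)
  emit 'c', narrow to [211/216, 215/216)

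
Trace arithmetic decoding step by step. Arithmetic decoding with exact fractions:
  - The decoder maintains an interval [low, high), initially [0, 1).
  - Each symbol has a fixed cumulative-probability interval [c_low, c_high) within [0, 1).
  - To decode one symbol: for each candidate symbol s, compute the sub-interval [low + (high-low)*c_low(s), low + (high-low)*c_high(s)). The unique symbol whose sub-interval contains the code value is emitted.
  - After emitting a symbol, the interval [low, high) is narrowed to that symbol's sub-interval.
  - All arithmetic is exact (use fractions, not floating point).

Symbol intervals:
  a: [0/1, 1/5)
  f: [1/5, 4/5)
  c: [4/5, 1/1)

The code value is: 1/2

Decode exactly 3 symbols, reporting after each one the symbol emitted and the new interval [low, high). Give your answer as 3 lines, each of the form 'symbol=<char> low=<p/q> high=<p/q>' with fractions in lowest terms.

Answer: symbol=f low=1/5 high=4/5
symbol=f low=8/25 high=17/25
symbol=f low=49/125 high=76/125

Derivation:
Step 1: interval [0/1, 1/1), width = 1/1 - 0/1 = 1/1
  'a': [0/1 + 1/1*0/1, 0/1 + 1/1*1/5) = [0/1, 1/5)
  'f': [0/1 + 1/1*1/5, 0/1 + 1/1*4/5) = [1/5, 4/5) <- contains code 1/2
  'c': [0/1 + 1/1*4/5, 0/1 + 1/1*1/1) = [4/5, 1/1)
  emit 'f', narrow to [1/5, 4/5)
Step 2: interval [1/5, 4/5), width = 4/5 - 1/5 = 3/5
  'a': [1/5 + 3/5*0/1, 1/5 + 3/5*1/5) = [1/5, 8/25)
  'f': [1/5 + 3/5*1/5, 1/5 + 3/5*4/5) = [8/25, 17/25) <- contains code 1/2
  'c': [1/5 + 3/5*4/5, 1/5 + 3/5*1/1) = [17/25, 4/5)
  emit 'f', narrow to [8/25, 17/25)
Step 3: interval [8/25, 17/25), width = 17/25 - 8/25 = 9/25
  'a': [8/25 + 9/25*0/1, 8/25 + 9/25*1/5) = [8/25, 49/125)
  'f': [8/25 + 9/25*1/5, 8/25 + 9/25*4/5) = [49/125, 76/125) <- contains code 1/2
  'c': [8/25 + 9/25*4/5, 8/25 + 9/25*1/1) = [76/125, 17/25)
  emit 'f', narrow to [49/125, 76/125)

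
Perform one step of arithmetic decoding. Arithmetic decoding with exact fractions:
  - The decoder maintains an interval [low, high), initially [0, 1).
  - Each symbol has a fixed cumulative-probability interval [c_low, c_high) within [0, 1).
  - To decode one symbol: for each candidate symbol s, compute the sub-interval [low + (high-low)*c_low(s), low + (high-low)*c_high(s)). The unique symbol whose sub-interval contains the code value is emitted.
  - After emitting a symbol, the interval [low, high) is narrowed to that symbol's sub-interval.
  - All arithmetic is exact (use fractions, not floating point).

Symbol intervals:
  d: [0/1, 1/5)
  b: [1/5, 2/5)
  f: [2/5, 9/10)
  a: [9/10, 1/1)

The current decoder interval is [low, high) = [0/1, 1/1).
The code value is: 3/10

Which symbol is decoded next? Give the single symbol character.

Answer: b

Derivation:
Interval width = high − low = 1/1 − 0/1 = 1/1
Scaled code = (code − low) / width = (3/10 − 0/1) / 1/1 = 3/10
  d: [0/1, 1/5) 
  b: [1/5, 2/5) ← scaled code falls here ✓
  f: [2/5, 9/10) 
  a: [9/10, 1/1) 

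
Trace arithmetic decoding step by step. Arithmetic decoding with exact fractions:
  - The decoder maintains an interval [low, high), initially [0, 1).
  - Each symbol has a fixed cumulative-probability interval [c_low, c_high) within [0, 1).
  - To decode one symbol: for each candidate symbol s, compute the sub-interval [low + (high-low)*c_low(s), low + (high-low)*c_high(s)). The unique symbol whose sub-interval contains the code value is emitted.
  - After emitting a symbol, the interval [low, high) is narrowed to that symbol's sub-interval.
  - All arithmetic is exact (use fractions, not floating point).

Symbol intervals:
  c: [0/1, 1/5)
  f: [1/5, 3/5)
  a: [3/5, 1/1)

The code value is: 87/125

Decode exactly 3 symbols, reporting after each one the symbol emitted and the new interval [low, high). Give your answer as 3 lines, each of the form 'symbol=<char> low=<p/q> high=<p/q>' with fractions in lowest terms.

Answer: symbol=a low=3/5 high=1/1
symbol=f low=17/25 high=21/25
symbol=c low=17/25 high=89/125

Derivation:
Step 1: interval [0/1, 1/1), width = 1/1 - 0/1 = 1/1
  'c': [0/1 + 1/1*0/1, 0/1 + 1/1*1/5) = [0/1, 1/5)
  'f': [0/1 + 1/1*1/5, 0/1 + 1/1*3/5) = [1/5, 3/5)
  'a': [0/1 + 1/1*3/5, 0/1 + 1/1*1/1) = [3/5, 1/1) <- contains code 87/125
  emit 'a', narrow to [3/5, 1/1)
Step 2: interval [3/5, 1/1), width = 1/1 - 3/5 = 2/5
  'c': [3/5 + 2/5*0/1, 3/5 + 2/5*1/5) = [3/5, 17/25)
  'f': [3/5 + 2/5*1/5, 3/5 + 2/5*3/5) = [17/25, 21/25) <- contains code 87/125
  'a': [3/5 + 2/5*3/5, 3/5 + 2/5*1/1) = [21/25, 1/1)
  emit 'f', narrow to [17/25, 21/25)
Step 3: interval [17/25, 21/25), width = 21/25 - 17/25 = 4/25
  'c': [17/25 + 4/25*0/1, 17/25 + 4/25*1/5) = [17/25, 89/125) <- contains code 87/125
  'f': [17/25 + 4/25*1/5, 17/25 + 4/25*3/5) = [89/125, 97/125)
  'a': [17/25 + 4/25*3/5, 17/25 + 4/25*1/1) = [97/125, 21/25)
  emit 'c', narrow to [17/25, 89/125)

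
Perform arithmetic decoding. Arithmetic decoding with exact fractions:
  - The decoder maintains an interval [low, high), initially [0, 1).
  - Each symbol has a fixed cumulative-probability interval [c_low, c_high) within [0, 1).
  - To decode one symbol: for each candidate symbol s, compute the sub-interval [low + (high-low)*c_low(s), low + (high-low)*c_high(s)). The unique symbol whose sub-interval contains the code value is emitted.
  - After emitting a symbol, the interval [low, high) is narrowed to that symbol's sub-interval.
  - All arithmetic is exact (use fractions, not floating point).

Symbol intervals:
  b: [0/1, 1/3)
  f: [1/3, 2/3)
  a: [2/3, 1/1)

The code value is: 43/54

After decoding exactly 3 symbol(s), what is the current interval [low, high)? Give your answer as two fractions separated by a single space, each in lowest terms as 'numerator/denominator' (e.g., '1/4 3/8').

Step 1: interval [0/1, 1/1), width = 1/1 - 0/1 = 1/1
  'b': [0/1 + 1/1*0/1, 0/1 + 1/1*1/3) = [0/1, 1/3)
  'f': [0/1 + 1/1*1/3, 0/1 + 1/1*2/3) = [1/3, 2/3)
  'a': [0/1 + 1/1*2/3, 0/1 + 1/1*1/1) = [2/3, 1/1) <- contains code 43/54
  emit 'a', narrow to [2/3, 1/1)
Step 2: interval [2/3, 1/1), width = 1/1 - 2/3 = 1/3
  'b': [2/3 + 1/3*0/1, 2/3 + 1/3*1/3) = [2/3, 7/9)
  'f': [2/3 + 1/3*1/3, 2/3 + 1/3*2/3) = [7/9, 8/9) <- contains code 43/54
  'a': [2/3 + 1/3*2/3, 2/3 + 1/3*1/1) = [8/9, 1/1)
  emit 'f', narrow to [7/9, 8/9)
Step 3: interval [7/9, 8/9), width = 8/9 - 7/9 = 1/9
  'b': [7/9 + 1/9*0/1, 7/9 + 1/9*1/3) = [7/9, 22/27) <- contains code 43/54
  'f': [7/9 + 1/9*1/3, 7/9 + 1/9*2/3) = [22/27, 23/27)
  'a': [7/9 + 1/9*2/3, 7/9 + 1/9*1/1) = [23/27, 8/9)
  emit 'b', narrow to [7/9, 22/27)

Answer: 7/9 22/27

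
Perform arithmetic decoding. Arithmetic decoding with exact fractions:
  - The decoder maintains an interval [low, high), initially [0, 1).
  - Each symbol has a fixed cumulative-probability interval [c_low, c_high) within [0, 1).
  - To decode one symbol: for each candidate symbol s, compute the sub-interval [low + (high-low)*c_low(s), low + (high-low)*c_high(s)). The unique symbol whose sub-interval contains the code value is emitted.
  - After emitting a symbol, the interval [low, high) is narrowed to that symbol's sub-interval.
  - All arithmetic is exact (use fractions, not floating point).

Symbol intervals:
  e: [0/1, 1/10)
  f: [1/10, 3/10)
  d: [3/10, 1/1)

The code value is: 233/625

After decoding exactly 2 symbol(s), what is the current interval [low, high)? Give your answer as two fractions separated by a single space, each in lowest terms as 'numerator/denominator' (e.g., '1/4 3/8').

Answer: 37/100 51/100

Derivation:
Step 1: interval [0/1, 1/1), width = 1/1 - 0/1 = 1/1
  'e': [0/1 + 1/1*0/1, 0/1 + 1/1*1/10) = [0/1, 1/10)
  'f': [0/1 + 1/1*1/10, 0/1 + 1/1*3/10) = [1/10, 3/10)
  'd': [0/1 + 1/1*3/10, 0/1 + 1/1*1/1) = [3/10, 1/1) <- contains code 233/625
  emit 'd', narrow to [3/10, 1/1)
Step 2: interval [3/10, 1/1), width = 1/1 - 3/10 = 7/10
  'e': [3/10 + 7/10*0/1, 3/10 + 7/10*1/10) = [3/10, 37/100)
  'f': [3/10 + 7/10*1/10, 3/10 + 7/10*3/10) = [37/100, 51/100) <- contains code 233/625
  'd': [3/10 + 7/10*3/10, 3/10 + 7/10*1/1) = [51/100, 1/1)
  emit 'f', narrow to [37/100, 51/100)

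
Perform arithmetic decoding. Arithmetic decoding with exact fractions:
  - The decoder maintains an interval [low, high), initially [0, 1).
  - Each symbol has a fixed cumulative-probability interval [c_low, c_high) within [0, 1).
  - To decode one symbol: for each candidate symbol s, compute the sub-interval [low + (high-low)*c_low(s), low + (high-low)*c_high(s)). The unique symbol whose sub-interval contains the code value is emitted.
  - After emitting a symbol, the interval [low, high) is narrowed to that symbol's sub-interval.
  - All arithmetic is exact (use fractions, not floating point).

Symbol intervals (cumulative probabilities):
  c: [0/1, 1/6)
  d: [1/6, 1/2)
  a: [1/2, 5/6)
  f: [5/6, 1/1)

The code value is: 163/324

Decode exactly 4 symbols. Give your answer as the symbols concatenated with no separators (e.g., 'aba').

Step 1: interval [0/1, 1/1), width = 1/1 - 0/1 = 1/1
  'c': [0/1 + 1/1*0/1, 0/1 + 1/1*1/6) = [0/1, 1/6)
  'd': [0/1 + 1/1*1/6, 0/1 + 1/1*1/2) = [1/6, 1/2)
  'a': [0/1 + 1/1*1/2, 0/1 + 1/1*5/6) = [1/2, 5/6) <- contains code 163/324
  'f': [0/1 + 1/1*5/6, 0/1 + 1/1*1/1) = [5/6, 1/1)
  emit 'a', narrow to [1/2, 5/6)
Step 2: interval [1/2, 5/6), width = 5/6 - 1/2 = 1/3
  'c': [1/2 + 1/3*0/1, 1/2 + 1/3*1/6) = [1/2, 5/9) <- contains code 163/324
  'd': [1/2 + 1/3*1/6, 1/2 + 1/3*1/2) = [5/9, 2/3)
  'a': [1/2 + 1/3*1/2, 1/2 + 1/3*5/6) = [2/3, 7/9)
  'f': [1/2 + 1/3*5/6, 1/2 + 1/3*1/1) = [7/9, 5/6)
  emit 'c', narrow to [1/2, 5/9)
Step 3: interval [1/2, 5/9), width = 5/9 - 1/2 = 1/18
  'c': [1/2 + 1/18*0/1, 1/2 + 1/18*1/6) = [1/2, 55/108) <- contains code 163/324
  'd': [1/2 + 1/18*1/6, 1/2 + 1/18*1/2) = [55/108, 19/36)
  'a': [1/2 + 1/18*1/2, 1/2 + 1/18*5/6) = [19/36, 59/108)
  'f': [1/2 + 1/18*5/6, 1/2 + 1/18*1/1) = [59/108, 5/9)
  emit 'c', narrow to [1/2, 55/108)
Step 4: interval [1/2, 55/108), width = 55/108 - 1/2 = 1/108
  'c': [1/2 + 1/108*0/1, 1/2 + 1/108*1/6) = [1/2, 325/648)
  'd': [1/2 + 1/108*1/6, 1/2 + 1/108*1/2) = [325/648, 109/216) <- contains code 163/324
  'a': [1/2 + 1/108*1/2, 1/2 + 1/108*5/6) = [109/216, 329/648)
  'f': [1/2 + 1/108*5/6, 1/2 + 1/108*1/1) = [329/648, 55/108)
  emit 'd', narrow to [325/648, 109/216)

Answer: accd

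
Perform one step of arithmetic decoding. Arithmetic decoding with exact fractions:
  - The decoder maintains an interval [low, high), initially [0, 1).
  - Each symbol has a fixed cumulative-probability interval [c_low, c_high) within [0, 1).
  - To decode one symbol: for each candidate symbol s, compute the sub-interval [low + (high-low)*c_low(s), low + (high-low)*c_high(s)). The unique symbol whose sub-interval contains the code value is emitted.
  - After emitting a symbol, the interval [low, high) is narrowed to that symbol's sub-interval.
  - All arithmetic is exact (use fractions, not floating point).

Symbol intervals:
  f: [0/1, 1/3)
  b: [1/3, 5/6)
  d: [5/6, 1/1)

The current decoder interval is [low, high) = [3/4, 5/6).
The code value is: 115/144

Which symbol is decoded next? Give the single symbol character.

Answer: b

Derivation:
Interval width = high − low = 5/6 − 3/4 = 1/12
Scaled code = (code − low) / width = (115/144 − 3/4) / 1/12 = 7/12
  f: [0/1, 1/3) 
  b: [1/3, 5/6) ← scaled code falls here ✓
  d: [5/6, 1/1) 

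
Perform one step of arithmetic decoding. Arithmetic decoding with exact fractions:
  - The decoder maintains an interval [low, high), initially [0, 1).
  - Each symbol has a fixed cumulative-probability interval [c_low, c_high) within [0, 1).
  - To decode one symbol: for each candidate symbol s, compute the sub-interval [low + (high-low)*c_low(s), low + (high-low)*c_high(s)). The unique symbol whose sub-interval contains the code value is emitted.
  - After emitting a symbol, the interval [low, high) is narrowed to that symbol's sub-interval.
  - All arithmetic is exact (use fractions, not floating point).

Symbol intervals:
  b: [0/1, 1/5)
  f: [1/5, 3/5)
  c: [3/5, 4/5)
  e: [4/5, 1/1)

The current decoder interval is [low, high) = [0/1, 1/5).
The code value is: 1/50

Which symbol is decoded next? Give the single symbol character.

Answer: b

Derivation:
Interval width = high − low = 1/5 − 0/1 = 1/5
Scaled code = (code − low) / width = (1/50 − 0/1) / 1/5 = 1/10
  b: [0/1, 1/5) ← scaled code falls here ✓
  f: [1/5, 3/5) 
  c: [3/5, 4/5) 
  e: [4/5, 1/1) 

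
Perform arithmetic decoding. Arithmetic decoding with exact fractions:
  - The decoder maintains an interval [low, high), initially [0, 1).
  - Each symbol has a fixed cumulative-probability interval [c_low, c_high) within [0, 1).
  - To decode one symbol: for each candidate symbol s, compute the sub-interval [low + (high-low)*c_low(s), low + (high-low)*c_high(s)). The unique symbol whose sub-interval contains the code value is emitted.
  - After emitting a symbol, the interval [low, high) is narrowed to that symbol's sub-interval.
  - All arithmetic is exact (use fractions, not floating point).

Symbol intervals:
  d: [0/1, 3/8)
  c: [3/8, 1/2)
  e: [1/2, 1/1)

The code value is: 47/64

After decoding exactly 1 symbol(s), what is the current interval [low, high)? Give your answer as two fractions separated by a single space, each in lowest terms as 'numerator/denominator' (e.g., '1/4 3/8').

Answer: 1/2 1/1

Derivation:
Step 1: interval [0/1, 1/1), width = 1/1 - 0/1 = 1/1
  'd': [0/1 + 1/1*0/1, 0/1 + 1/1*3/8) = [0/1, 3/8)
  'c': [0/1 + 1/1*3/8, 0/1 + 1/1*1/2) = [3/8, 1/2)
  'e': [0/1 + 1/1*1/2, 0/1 + 1/1*1/1) = [1/2, 1/1) <- contains code 47/64
  emit 'e', narrow to [1/2, 1/1)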